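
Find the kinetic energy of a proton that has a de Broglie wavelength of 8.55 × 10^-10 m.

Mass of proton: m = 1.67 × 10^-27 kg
1.80 × 10^-22 J (or 1.12 × 10^-3 eV)

From λ = h/√(2mKE), we solve for KE:

λ² = h²/(2mKE)
KE = h²/(2mλ²)
KE = (6.626 × 10^-34 J·s)² / (2 × 1.67 × 10^-27 kg × (8.55 × 10^-10 m)²)
KE = 1.80 × 10^-22 J
KE = 1.12 × 10^-3 eV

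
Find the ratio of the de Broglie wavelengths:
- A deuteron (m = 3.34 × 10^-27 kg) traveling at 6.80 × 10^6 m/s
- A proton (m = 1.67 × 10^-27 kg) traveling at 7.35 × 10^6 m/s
λ₁/λ₂ = 0.540

Using λ = h/(mv):

λ₁ = h/(m₁v₁) = 2.92 × 10^-14 m
λ₂ = h/(m₂v₂) = 5.40 × 10^-14 m

Ratio λ₁/λ₂ = (m₂v₂)/(m₁v₁)
         = (1.67 × 10^-27 kg × 7.35 × 10^6 m/s) / (3.34 × 10^-27 kg × 6.80 × 10^6 m/s)
         = 0.540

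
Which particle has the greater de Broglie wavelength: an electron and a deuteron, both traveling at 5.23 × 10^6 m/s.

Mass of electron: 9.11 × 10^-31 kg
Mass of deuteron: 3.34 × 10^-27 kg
The electron has the longer wavelength.

Using λ = h/(mv), since both particles have the same velocity, the wavelength depends only on mass.

For electron: λ₁ = h/(m₁v) = 1.39 × 10^-10 m
For deuteron: λ₂ = h/(m₂v) = 3.79 × 10^-14 m

Since λ ∝ 1/m at constant velocity, the lighter particle has the longer wavelength.

The electron has the longer de Broglie wavelength.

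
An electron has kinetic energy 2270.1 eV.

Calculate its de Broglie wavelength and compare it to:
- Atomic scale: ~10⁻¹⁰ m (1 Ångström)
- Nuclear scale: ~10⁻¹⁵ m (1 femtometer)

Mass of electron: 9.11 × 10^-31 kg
λ = 2.57 × 10^-11 m, which is between nuclear and atomic scales.

Using λ = h/√(2mKE):

KE = 2270.1 eV = 3.637 × 10^-16 J

λ = h/√(2mKE)
λ = (6.626 × 10^-34 J·s) / √(2 × 9.11 × 10^-31 kg × 3.637 × 10^-16 J)
λ = 2.57 × 10^-11 m

Comparison:
- Atomic scale (10⁻¹⁰ m): λ is 0.26× this size
- Nuclear scale (10⁻¹⁵ m): λ is 2.6e+04× this size

The wavelength is between nuclear and atomic scales.

This wavelength is appropriate for probing atomic structure but too large for nuclear physics experiments.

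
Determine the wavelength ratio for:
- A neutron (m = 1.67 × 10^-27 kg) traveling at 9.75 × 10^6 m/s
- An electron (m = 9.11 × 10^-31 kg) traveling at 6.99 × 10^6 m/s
λ₁/λ₂ = 3.91 × 10^-4

Using λ = h/(mv):

λ₁ = h/(m₁v₁) = 4.07 × 10^-14 m
λ₂ = h/(m₂v₂) = 1.04 × 10^-10 m

Ratio λ₁/λ₂ = (m₂v₂)/(m₁v₁)
         = (9.11 × 10^-31 kg × 6.99 × 10^6 m/s) / (1.67 × 10^-27 kg × 9.75 × 10^6 m/s)
         = 3.91 × 10^-4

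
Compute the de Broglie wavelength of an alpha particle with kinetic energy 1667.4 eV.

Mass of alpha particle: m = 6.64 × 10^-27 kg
3.52 × 10^-13 m

Using λ = h/√(2mKE):

First convert KE to Joules: KE = 1667.4 eV = 2.671 × 10^-16 J

λ = h/√(2mKE)
λ = (6.626 × 10^-34 J·s) / √(2 × 6.64 × 10^-27 kg × 2.671 × 10^-16 J)
λ = 3.52 × 10^-13 m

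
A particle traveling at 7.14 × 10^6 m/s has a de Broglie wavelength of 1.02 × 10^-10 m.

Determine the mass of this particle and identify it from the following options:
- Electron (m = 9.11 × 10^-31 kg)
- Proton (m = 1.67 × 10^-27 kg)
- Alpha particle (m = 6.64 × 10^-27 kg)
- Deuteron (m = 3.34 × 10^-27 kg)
The particle is an electron.

From λ = h/(mv), solve for mass:

m = h/(λv)
m = (6.626 × 10^-34 J·s) / (1.02 × 10^-10 m × 7.14 × 10^6 m/s)
m = 9.10 × 10^-31 kg

Comparing with the listed masses, this is closest to an electron.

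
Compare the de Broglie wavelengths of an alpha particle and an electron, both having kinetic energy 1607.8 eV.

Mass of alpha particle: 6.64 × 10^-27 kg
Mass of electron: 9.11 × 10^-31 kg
The electron has the longer wavelength.

Using λ = h/√(2mKE):

For alpha particle: λ₁ = h/√(2m₁KE) = 3.58 × 10^-13 m
For electron: λ₂ = h/√(2m₂KE) = 3.06 × 10^-11 m

Since λ ∝ 1/√m at constant kinetic energy, the lighter particle has the longer wavelength.

The electron has the longer de Broglie wavelength.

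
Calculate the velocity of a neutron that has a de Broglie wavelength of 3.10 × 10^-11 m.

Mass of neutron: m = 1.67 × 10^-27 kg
1.28 × 10^4 m/s

From the de Broglie relation λ = h/(mv), we solve for v:

v = h/(mλ)
v = (6.626 × 10^-34 J·s) / (1.67 × 10^-27 kg × 3.10 × 10^-11 m)
v = 1.28 × 10^4 m/s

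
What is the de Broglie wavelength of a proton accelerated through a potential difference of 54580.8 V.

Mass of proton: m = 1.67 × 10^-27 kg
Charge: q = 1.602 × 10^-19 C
1.23 × 10^-13 m

When a particle is accelerated through voltage V, it gains kinetic energy KE = qV.

The de Broglie wavelength is then λ = h/√(2mqV):

λ = h/√(2mqV)
λ = (6.626 × 10^-34 J·s) / √(2 × 1.67 × 10^-27 kg × 1.602 × 10^-19 C × 54580.8 V)
λ = 1.23 × 10^-13 m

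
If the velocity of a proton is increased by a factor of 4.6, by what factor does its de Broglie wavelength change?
The wavelength decreases by a factor of 4.6.

From λ = h/(mv), the wavelength is inversely proportional to velocity:

λ ∝ 1/v

If v → 4.6v, then λ → λ/4.6

When velocity is increased by a factor of 4.6, the wavelength decreases by a factor of 4.6.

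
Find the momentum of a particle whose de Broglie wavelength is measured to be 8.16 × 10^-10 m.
8.12 × 10^-25 kg·m/s

From the de Broglie relation λ = h/p, we solve for p:

p = h/λ
p = (6.626 × 10^-34 J·s) / (8.16 × 10^-10 m)
p = 8.12 × 10^-25 kg·m/s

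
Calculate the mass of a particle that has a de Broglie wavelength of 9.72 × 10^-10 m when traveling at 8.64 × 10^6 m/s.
7.89 × 10^-32 kg

From the de Broglie relation λ = h/(mv), we solve for m:

m = h/(λv)
m = (6.626 × 10^-34 J·s) / (9.72 × 10^-10 m × 8.64 × 10^6 m/s)
m = 7.89 × 10^-32 kg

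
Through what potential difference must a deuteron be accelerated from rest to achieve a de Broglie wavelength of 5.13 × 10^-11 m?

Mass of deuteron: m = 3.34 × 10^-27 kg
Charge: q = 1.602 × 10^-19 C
1.56 × 10^-1 V

From λ = h/√(2mqV), we solve for V:

λ² = h²/(2mqV)
V = h²/(2mqλ²)
V = (6.626 × 10^-34 J·s)² / (2 × 3.34 × 10^-27 kg × 1.602 × 10^-19 C × (5.13 × 10^-11 m)²)
V = 1.56 × 10^-1 V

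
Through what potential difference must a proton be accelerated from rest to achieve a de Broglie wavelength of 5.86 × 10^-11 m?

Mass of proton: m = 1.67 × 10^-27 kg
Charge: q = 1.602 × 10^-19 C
2.39 × 10^-1 V

From λ = h/√(2mqV), we solve for V:

λ² = h²/(2mqV)
V = h²/(2mqλ²)
V = (6.626 × 10^-34 J·s)² / (2 × 1.67 × 10^-27 kg × 1.602 × 10^-19 C × (5.86 × 10^-11 m)²)
V = 2.39 × 10^-1 V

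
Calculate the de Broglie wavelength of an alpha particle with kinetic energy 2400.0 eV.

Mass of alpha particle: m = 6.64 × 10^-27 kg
2.93 × 10^-13 m

Using λ = h/√(2mKE):

First convert KE to Joules: KE = 2400.0 eV = 3.845 × 10^-16 J

λ = h/√(2mKE)
λ = (6.626 × 10^-34 J·s) / √(2 × 6.64 × 10^-27 kg × 3.845 × 10^-16 J)
λ = 2.93 × 10^-13 m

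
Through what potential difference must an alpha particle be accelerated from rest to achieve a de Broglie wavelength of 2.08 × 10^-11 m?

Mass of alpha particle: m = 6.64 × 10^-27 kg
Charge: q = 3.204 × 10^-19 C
2.38 × 10^-1 V

From λ = h/√(2mqV), we solve for V:

λ² = h²/(2mqV)
V = h²/(2mqλ²)
V = (6.626 × 10^-34 J·s)² / (2 × 6.64 × 10^-27 kg × 3.204 × 10^-19 C × (2.08 × 10^-11 m)²)
V = 2.38 × 10^-1 V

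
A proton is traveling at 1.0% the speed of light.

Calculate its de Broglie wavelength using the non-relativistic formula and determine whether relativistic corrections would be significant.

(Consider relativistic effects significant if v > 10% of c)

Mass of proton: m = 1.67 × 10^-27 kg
No, relativistic corrections are not needed.

Using the non-relativistic de Broglie formula λ = h/(mv):

v = 1.0% × c = 2.998 × 10^6 m/s

λ = h/(mv)
λ = (6.626 × 10^-34 J·s) / (1.67 × 10^-27 kg × 2.998 × 10^6 m/s)
λ = 1.32 × 10^-13 m

Since v = 1.0% of c < 10% of c, relativistic corrections are NOT significant and this non-relativistic result is a good approximation.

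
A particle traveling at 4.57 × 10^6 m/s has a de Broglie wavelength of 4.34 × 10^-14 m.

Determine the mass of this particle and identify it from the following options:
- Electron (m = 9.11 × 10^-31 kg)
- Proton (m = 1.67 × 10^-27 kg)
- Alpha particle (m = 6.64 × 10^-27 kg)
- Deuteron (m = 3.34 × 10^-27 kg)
The particle is a deuteron.

From λ = h/(mv), solve for mass:

m = h/(λv)
m = (6.626 × 10^-34 J·s) / (4.34 × 10^-14 m × 4.57 × 10^6 m/s)
m = 3.34 × 10^-27 kg

Comparing with the listed masses, this is closest to a deuteron.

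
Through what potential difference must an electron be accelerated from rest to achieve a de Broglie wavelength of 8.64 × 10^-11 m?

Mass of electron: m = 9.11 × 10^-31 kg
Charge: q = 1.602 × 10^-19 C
201 V

From λ = h/√(2mqV), we solve for V:

λ² = h²/(2mqV)
V = h²/(2mqλ²)
V = (6.626 × 10^-34 J·s)² / (2 × 9.11 × 10^-31 kg × 1.602 × 10^-19 C × (8.64 × 10^-11 m)²)
V = 201 V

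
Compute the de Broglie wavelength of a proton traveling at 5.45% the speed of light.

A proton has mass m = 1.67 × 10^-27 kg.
2.43 × 10^-14 m

Using the de Broglie relation λ = h/(mv):

v = 5.45% × c = 1.634 × 10^7 m/s

λ = h/(mv)
λ = (6.626 × 10^-34 J·s) / (1.67 × 10^-27 kg × 1.634 × 10^7 m/s)
λ = 2.43 × 10^-14 m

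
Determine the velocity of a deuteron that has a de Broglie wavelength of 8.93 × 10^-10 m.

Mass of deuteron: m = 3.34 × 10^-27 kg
2.22 × 10^2 m/s

From the de Broglie relation λ = h/(mv), we solve for v:

v = h/(mλ)
v = (6.626 × 10^-34 J·s) / (3.34 × 10^-27 kg × 8.93 × 10^-10 m)
v = 2.22 × 10^2 m/s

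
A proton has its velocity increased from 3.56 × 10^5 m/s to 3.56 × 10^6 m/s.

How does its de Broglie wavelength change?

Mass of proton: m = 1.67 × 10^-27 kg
The wavelength decreases by a factor of 10.

Using λ = h/(mv):

Initial wavelength: λ₁ = h/(mv₁) = 1.11 × 10^-12 m
Final wavelength: λ₂ = h/(mv₂) = 1.11 × 10^-13 m

Since λ ∝ 1/v, when velocity increases by a factor of 10, the wavelength decreases by a factor of 10.

λ₂/λ₁ = v₁/v₂ = 1/10

The wavelength decreases by a factor of 10.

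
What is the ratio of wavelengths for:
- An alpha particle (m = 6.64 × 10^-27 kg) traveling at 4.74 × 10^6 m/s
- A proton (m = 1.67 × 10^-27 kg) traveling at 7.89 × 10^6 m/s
λ₁/λ₂ = 0.419

Using λ = h/(mv):

λ₁ = h/(m₁v₁) = 2.11 × 10^-14 m
λ₂ = h/(m₂v₂) = 5.03 × 10^-14 m

Ratio λ₁/λ₂ = (m₂v₂)/(m₁v₁)
         = (1.67 × 10^-27 kg × 7.89 × 10^6 m/s) / (6.64 × 10^-27 kg × 4.74 × 10^6 m/s)
         = 0.419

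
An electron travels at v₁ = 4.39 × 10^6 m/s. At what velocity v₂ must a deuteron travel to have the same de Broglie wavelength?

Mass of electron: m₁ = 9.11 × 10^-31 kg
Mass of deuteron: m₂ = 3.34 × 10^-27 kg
v₂ = 1.20 × 10^3 m/s

For equal de Broglie wavelengths: λ₁ = λ₂

h/(m₁v₁) = h/(m₂v₂)
m₁v₁ = m₂v₂
v₂ = v₁ · (m₁/m₂)

v₂ = 4.39 × 10^6 m/s × (9.11 × 10^-31 kg / 3.34 × 10^-27 kg)
v₂ = 1.20 × 10^3 m/s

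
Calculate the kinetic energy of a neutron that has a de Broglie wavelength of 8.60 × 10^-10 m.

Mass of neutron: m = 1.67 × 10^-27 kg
1.78 × 10^-22 J (or 1.11 × 10^-3 eV)

From λ = h/√(2mKE), we solve for KE:

λ² = h²/(2mKE)
KE = h²/(2mλ²)
KE = (6.626 × 10^-34 J·s)² / (2 × 1.67 × 10^-27 kg × (8.60 × 10^-10 m)²)
KE = 1.78 × 10^-22 J
KE = 1.11 × 10^-3 eV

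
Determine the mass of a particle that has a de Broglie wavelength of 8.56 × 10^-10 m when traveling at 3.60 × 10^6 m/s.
2.15 × 10^-31 kg

From the de Broglie relation λ = h/(mv), we solve for m:

m = h/(λv)
m = (6.626 × 10^-34 J·s) / (8.56 × 10^-10 m × 3.60 × 10^6 m/s)
m = 2.15 × 10^-31 kg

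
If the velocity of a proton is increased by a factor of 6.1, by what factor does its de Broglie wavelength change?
The wavelength decreases by a factor of 6.1.

From λ = h/(mv), the wavelength is inversely proportional to velocity:

λ ∝ 1/v

If v → 6.1v, then λ → λ/6.1

When velocity is increased by a factor of 6.1, the wavelength decreases by a factor of 6.1.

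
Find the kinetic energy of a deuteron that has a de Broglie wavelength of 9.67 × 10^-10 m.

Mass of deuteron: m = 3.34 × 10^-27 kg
7.03 × 10^-23 J (or 4.39 × 10^-4 eV)

From λ = h/√(2mKE), we solve for KE:

λ² = h²/(2mKE)
KE = h²/(2mλ²)
KE = (6.626 × 10^-34 J·s)² / (2 × 3.34 × 10^-27 kg × (9.67 × 10^-10 m)²)
KE = 7.03 × 10^-23 J
KE = 4.39 × 10^-4 eV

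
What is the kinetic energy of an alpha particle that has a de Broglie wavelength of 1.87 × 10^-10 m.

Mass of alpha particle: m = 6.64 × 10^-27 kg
9.45 × 10^-22 J (or 5.90 × 10^-3 eV)

From λ = h/√(2mKE), we solve for KE:

λ² = h²/(2mKE)
KE = h²/(2mλ²)
KE = (6.626 × 10^-34 J·s)² / (2 × 6.64 × 10^-27 kg × (1.87 × 10^-10 m)²)
KE = 9.45 × 10^-22 J
KE = 5.90 × 10^-3 eV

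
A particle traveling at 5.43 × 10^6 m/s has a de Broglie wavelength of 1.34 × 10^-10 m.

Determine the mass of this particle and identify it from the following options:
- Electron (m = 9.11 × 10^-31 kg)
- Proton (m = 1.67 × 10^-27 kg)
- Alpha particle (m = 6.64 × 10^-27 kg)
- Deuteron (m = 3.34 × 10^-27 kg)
The particle is an electron.

From λ = h/(mv), solve for mass:

m = h/(λv)
m = (6.626 × 10^-34 J·s) / (1.34 × 10^-10 m × 5.43 × 10^6 m/s)
m = 9.11 × 10^-31 kg

Comparing with the listed masses, this is closest to an electron.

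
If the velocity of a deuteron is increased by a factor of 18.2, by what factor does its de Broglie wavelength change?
The wavelength decreases by a factor of 18.2.

From λ = h/(mv), the wavelength is inversely proportional to velocity:

λ ∝ 1/v

If v → 18.2v, then λ → λ/18.2

When velocity is increased by a factor of 18.2, the wavelength decreases by a factor of 18.2.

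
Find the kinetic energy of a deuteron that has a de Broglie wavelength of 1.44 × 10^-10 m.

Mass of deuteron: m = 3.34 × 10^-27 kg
3.17 × 10^-21 J (or 0.0198 eV)

From λ = h/√(2mKE), we solve for KE:

λ² = h²/(2mKE)
KE = h²/(2mλ²)
KE = (6.626 × 10^-34 J·s)² / (2 × 3.34 × 10^-27 kg × (1.44 × 10^-10 m)²)
KE = 3.17 × 10^-21 J
KE = 0.0198 eV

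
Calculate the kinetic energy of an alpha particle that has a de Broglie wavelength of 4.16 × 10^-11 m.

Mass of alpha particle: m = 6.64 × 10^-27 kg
1.91 × 10^-20 J (or 0.119 eV)

From λ = h/√(2mKE), we solve for KE:

λ² = h²/(2mKE)
KE = h²/(2mλ²)
KE = (6.626 × 10^-34 J·s)² / (2 × 6.64 × 10^-27 kg × (4.16 × 10^-11 m)²)
KE = 1.91 × 10^-20 J
KE = 0.119 eV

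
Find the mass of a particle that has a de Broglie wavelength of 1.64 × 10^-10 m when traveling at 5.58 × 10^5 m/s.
7.24 × 10^-30 kg

From the de Broglie relation λ = h/(mv), we solve for m:

m = h/(λv)
m = (6.626 × 10^-34 J·s) / (1.64 × 10^-10 m × 5.58 × 10^5 m/s)
m = 7.24 × 10^-30 kg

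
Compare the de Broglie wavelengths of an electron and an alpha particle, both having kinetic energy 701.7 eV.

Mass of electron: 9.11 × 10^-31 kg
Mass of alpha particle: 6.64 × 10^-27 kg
The electron has the longer wavelength.

Using λ = h/√(2mKE):

For electron: λ₁ = h/√(2m₁KE) = 4.63 × 10^-11 m
For alpha particle: λ₂ = h/√(2m₂KE) = 5.42 × 10^-13 m

Since λ ∝ 1/√m at constant kinetic energy, the lighter particle has the longer wavelength.

The electron has the longer de Broglie wavelength.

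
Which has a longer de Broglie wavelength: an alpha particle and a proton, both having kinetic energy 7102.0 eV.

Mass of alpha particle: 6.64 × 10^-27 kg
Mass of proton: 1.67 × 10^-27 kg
The proton has the longer wavelength.

Using λ = h/√(2mKE):

For alpha particle: λ₁ = h/√(2m₁KE) = 1.70 × 10^-13 m
For proton: λ₂ = h/√(2m₂KE) = 3.40 × 10^-13 m

Since λ ∝ 1/√m at constant kinetic energy, the lighter particle has the longer wavelength.

The proton has the longer de Broglie wavelength.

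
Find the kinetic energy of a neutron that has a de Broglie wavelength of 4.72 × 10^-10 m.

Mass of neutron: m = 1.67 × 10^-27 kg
5.90 × 10^-22 J (or 3.68 × 10^-3 eV)

From λ = h/√(2mKE), we solve for KE:

λ² = h²/(2mKE)
KE = h²/(2mλ²)
KE = (6.626 × 10^-34 J·s)² / (2 × 1.67 × 10^-27 kg × (4.72 × 10^-10 m)²)
KE = 5.90 × 10^-22 J
KE = 3.68 × 10^-3 eV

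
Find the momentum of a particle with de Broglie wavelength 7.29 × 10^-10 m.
9.09 × 10^-25 kg·m/s

From the de Broglie relation λ = h/p, we solve for p:

p = h/λ
p = (6.626 × 10^-34 J·s) / (7.29 × 10^-10 m)
p = 9.09 × 10^-25 kg·m/s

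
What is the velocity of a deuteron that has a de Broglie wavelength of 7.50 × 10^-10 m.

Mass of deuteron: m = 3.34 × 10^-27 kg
2.65 × 10^2 m/s

From the de Broglie relation λ = h/(mv), we solve for v:

v = h/(mλ)
v = (6.626 × 10^-34 J·s) / (3.34 × 10^-27 kg × 7.50 × 10^-10 m)
v = 2.65 × 10^2 m/s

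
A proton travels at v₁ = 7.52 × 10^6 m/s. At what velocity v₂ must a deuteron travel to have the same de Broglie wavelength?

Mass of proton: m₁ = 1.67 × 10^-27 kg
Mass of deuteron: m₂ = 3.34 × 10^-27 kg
v₂ = 3.76 × 10^6 m/s

For equal de Broglie wavelengths: λ₁ = λ₂

h/(m₁v₁) = h/(m₂v₂)
m₁v₁ = m₂v₂
v₂ = v₁ · (m₁/m₂)

v₂ = 7.52 × 10^6 m/s × (1.67 × 10^-27 kg / 3.34 × 10^-27 kg)
v₂ = 3.76 × 10^6 m/s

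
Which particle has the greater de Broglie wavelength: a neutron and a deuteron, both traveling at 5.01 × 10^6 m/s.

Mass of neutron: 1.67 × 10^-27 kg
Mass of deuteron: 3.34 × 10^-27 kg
The neutron has the longer wavelength.

Using λ = h/(mv), since both particles have the same velocity, the wavelength depends only on mass.

For neutron: λ₁ = h/(m₁v) = 7.92 × 10^-14 m
For deuteron: λ₂ = h/(m₂v) = 3.96 × 10^-14 m

Since λ ∝ 1/m at constant velocity, the lighter particle has the longer wavelength.

The neutron has the longer de Broglie wavelength.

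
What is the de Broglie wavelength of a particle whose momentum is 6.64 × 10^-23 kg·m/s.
9.98 × 10^-12 m

Using the de Broglie relation λ = h/p:

λ = h/p
λ = (6.626 × 10^-34 J·s) / (6.64 × 10^-23 kg·m/s)
λ = 9.98 × 10^-12 m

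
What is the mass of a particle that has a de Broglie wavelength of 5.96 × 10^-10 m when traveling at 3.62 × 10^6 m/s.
3.07 × 10^-31 kg

From the de Broglie relation λ = h/(mv), we solve for m:

m = h/(λv)
m = (6.626 × 10^-34 J·s) / (5.96 × 10^-10 m × 3.62 × 10^6 m/s)
m = 3.07 × 10^-31 kg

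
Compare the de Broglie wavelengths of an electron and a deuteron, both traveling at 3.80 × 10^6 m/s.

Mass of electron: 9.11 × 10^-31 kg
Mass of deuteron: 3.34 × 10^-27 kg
The electron has the longer wavelength.

Using λ = h/(mv), since both particles have the same velocity, the wavelength depends only on mass.

For electron: λ₁ = h/(m₁v) = 1.91 × 10^-10 m
For deuteron: λ₂ = h/(m₂v) = 5.22 × 10^-14 m

Since λ ∝ 1/m at constant velocity, the lighter particle has the longer wavelength.

The electron has the longer de Broglie wavelength.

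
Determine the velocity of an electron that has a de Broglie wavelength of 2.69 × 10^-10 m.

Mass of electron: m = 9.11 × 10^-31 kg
2.70 × 10^6 m/s

From the de Broglie relation λ = h/(mv), we solve for v:

v = h/(mλ)
v = (6.626 × 10^-34 J·s) / (9.11 × 10^-31 kg × 2.69 × 10^-10 m)
v = 2.70 × 10^6 m/s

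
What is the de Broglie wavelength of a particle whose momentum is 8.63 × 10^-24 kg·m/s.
7.68 × 10^-11 m

Using the de Broglie relation λ = h/p:

λ = h/p
λ = (6.626 × 10^-34 J·s) / (8.63 × 10^-24 kg·m/s)
λ = 7.68 × 10^-11 m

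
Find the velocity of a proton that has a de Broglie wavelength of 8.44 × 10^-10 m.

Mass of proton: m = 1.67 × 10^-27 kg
4.70 × 10^2 m/s

From the de Broglie relation λ = h/(mv), we solve for v:

v = h/(mλ)
v = (6.626 × 10^-34 J·s) / (1.67 × 10^-27 kg × 8.44 × 10^-10 m)
v = 4.70 × 10^2 m/s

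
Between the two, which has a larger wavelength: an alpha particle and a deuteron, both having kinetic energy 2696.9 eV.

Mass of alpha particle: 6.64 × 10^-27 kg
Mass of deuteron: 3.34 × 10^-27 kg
The deuteron has the longer wavelength.

Using λ = h/√(2mKE):

For alpha particle: λ₁ = h/√(2m₁KE) = 2.77 × 10^-13 m
For deuteron: λ₂ = h/√(2m₂KE) = 3.90 × 10^-13 m

Since λ ∝ 1/√m at constant kinetic energy, the lighter particle has the longer wavelength.

The deuteron has the longer de Broglie wavelength.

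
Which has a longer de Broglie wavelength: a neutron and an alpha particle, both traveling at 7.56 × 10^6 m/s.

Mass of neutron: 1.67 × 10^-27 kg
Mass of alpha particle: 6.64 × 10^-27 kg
The neutron has the longer wavelength.

Using λ = h/(mv), since both particles have the same velocity, the wavelength depends only on mass.

For neutron: λ₁ = h/(m₁v) = 5.25 × 10^-14 m
For alpha particle: λ₂ = h/(m₂v) = 1.32 × 10^-14 m

Since λ ∝ 1/m at constant velocity, the lighter particle has the longer wavelength.

The neutron has the longer de Broglie wavelength.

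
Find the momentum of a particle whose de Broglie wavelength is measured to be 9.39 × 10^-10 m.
7.06 × 10^-25 kg·m/s

From the de Broglie relation λ = h/p, we solve for p:

p = h/λ
p = (6.626 × 10^-34 J·s) / (9.39 × 10^-10 m)
p = 7.06 × 10^-25 kg·m/s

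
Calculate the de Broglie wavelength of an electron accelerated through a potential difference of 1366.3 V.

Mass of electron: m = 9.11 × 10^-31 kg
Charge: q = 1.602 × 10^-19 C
3.32 × 10^-11 m

When a particle is accelerated through voltage V, it gains kinetic energy KE = qV.

The de Broglie wavelength is then λ = h/√(2mqV):

λ = h/√(2mqV)
λ = (6.626 × 10^-34 J·s) / √(2 × 9.11 × 10^-31 kg × 1.602 × 10^-19 C × 1366.3 V)
λ = 3.32 × 10^-11 m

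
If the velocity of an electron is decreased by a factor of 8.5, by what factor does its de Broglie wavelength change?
The wavelength increases by a factor of 8.5.

From λ = h/(mv), the wavelength is inversely proportional to velocity:

λ ∝ 1/v

If v → v/8.5, then λ → 8.5λ

When velocity is decreased by a factor of 8.5, the wavelength increases by a factor of 8.5.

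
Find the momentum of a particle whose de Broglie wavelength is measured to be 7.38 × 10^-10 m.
8.98 × 10^-25 kg·m/s

From the de Broglie relation λ = h/p, we solve for p:

p = h/λ
p = (6.626 × 10^-34 J·s) / (7.38 × 10^-10 m)
p = 8.98 × 10^-25 kg·m/s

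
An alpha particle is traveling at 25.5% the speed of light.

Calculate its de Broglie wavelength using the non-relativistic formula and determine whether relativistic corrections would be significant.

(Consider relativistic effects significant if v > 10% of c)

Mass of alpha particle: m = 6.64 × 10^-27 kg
Yes, relativistic corrections are needed.

Using the non-relativistic de Broglie formula λ = h/(mv):

v = 25.5% × c = 7.645 × 10^7 m/s

λ = h/(mv)
λ = (6.626 × 10^-34 J·s) / (6.64 × 10^-27 kg × 7.645 × 10^7 m/s)
λ = 1.31 × 10^-15 m

Since v = 25.5% of c > 10% of c, relativistic corrections ARE significant and the actual wavelength would differ from this non-relativistic estimate.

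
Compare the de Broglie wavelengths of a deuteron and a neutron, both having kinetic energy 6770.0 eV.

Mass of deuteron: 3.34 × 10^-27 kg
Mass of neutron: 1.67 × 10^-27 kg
The neutron has the longer wavelength.

Using λ = h/√(2mKE):

For deuteron: λ₁ = h/√(2m₁KE) = 2.46 × 10^-13 m
For neutron: λ₂ = h/√(2m₂KE) = 3.48 × 10^-13 m

Since λ ∝ 1/√m at constant kinetic energy, the lighter particle has the longer wavelength.

The neutron has the longer de Broglie wavelength.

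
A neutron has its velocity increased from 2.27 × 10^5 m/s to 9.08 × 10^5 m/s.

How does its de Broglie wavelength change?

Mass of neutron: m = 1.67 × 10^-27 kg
The wavelength decreases by a factor of 4.

Using λ = h/(mv):

Initial wavelength: λ₁ = h/(mv₁) = 1.75 × 10^-12 m
Final wavelength: λ₂ = h/(mv₂) = 4.37 × 10^-13 m

Since λ ∝ 1/v, when velocity increases by a factor of 4, the wavelength decreases by a factor of 4.

λ₂/λ₁ = v₁/v₂ = 1/4

The wavelength decreases by a factor of 4.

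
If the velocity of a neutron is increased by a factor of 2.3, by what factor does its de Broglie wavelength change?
The wavelength decreases by a factor of 2.3.

From λ = h/(mv), the wavelength is inversely proportional to velocity:

λ ∝ 1/v

If v → 2.3v, then λ → λ/2.3

When velocity is increased by a factor of 2.3, the wavelength decreases by a factor of 2.3.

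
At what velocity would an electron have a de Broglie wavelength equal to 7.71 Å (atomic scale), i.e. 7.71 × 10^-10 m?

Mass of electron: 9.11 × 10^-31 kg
9.43 × 10^5 m/s

From λ = h/(mv), solve for v:

v = h/(mλ)
v = (6.626 × 10^-34 J·s) / (9.11 × 10^-31 kg × 7.71 × 10^-10 m)
v = 9.43 × 10^5 m/s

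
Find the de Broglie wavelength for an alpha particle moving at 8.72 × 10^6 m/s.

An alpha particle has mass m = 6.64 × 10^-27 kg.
1.14 × 10^-14 m

Using the de Broglie relation λ = h/(mv):

λ = h/(mv)
λ = (6.626 × 10^-34 J·s) / (6.64 × 10^-27 kg × 8.72 × 10^6 m/s)
λ = 1.14 × 10^-14 m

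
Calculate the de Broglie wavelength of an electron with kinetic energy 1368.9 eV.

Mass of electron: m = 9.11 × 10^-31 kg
3.31 × 10^-11 m

Using λ = h/√(2mKE):

First convert KE to Joules: KE = 1368.9 eV = 2.193 × 10^-16 J

λ = h/√(2mKE)
λ = (6.626 × 10^-34 J·s) / √(2 × 9.11 × 10^-31 kg × 2.193 × 10^-16 J)
λ = 3.31 × 10^-11 m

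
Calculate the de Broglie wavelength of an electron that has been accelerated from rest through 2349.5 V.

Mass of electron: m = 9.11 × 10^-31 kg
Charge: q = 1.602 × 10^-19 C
2.53 × 10^-11 m

When a particle is accelerated through voltage V, it gains kinetic energy KE = qV.

The de Broglie wavelength is then λ = h/√(2mqV):

λ = h/√(2mqV)
λ = (6.626 × 10^-34 J·s) / √(2 × 9.11 × 10^-31 kg × 1.602 × 10^-19 C × 2349.5 V)
λ = 2.53 × 10^-11 m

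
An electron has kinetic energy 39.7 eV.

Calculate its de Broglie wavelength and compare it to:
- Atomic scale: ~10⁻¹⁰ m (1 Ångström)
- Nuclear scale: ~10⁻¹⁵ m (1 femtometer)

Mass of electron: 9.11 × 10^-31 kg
λ = 1.95 × 10^-10 m, which is larger than typical atomic dimensions (~1 Å).

Using λ = h/√(2mKE):

KE = 39.7 eV = 6.361 × 10^-18 J

λ = h/√(2mKE)
λ = (6.626 × 10^-34 J·s) / √(2 × 9.11 × 10^-31 kg × 6.361 × 10^-18 J)
λ = 1.95 × 10^-10 m

Comparison:
- Atomic scale (10⁻¹⁰ m): λ is 1.9× this size
- Nuclear scale (10⁻¹⁵ m): λ is 1.9e+05× this size

The wavelength is larger than typical atomic dimensions (~1 Å).

This wavelength is significant for atomic-scale phenomena like electron diffraction from crystal lattices.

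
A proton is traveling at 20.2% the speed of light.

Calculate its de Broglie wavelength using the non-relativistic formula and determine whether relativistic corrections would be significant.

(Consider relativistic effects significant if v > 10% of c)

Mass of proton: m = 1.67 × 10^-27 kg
Yes, relativistic corrections are needed.

Using the non-relativistic de Broglie formula λ = h/(mv):

v = 20.2% × c = 6.056 × 10^7 m/s

λ = h/(mv)
λ = (6.626 × 10^-34 J·s) / (1.67 × 10^-27 kg × 6.056 × 10^7 m/s)
λ = 6.55 × 10^-15 m

Since v = 20.2% of c > 10% of c, relativistic corrections ARE significant and the actual wavelength would differ from this non-relativistic estimate.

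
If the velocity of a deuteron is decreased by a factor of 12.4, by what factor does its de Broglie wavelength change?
The wavelength increases by a factor of 12.4.

From λ = h/(mv), the wavelength is inversely proportional to velocity:

λ ∝ 1/v

If v → v/12.4, then λ → 12.4λ

When velocity is decreased by a factor of 12.4, the wavelength increases by a factor of 12.4.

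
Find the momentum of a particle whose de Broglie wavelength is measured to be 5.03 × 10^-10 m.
1.32 × 10^-24 kg·m/s

From the de Broglie relation λ = h/p, we solve for p:

p = h/λ
p = (6.626 × 10^-34 J·s) / (5.03 × 10^-10 m)
p = 1.32 × 10^-24 kg·m/s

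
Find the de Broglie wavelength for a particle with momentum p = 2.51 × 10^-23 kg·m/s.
2.64 × 10^-11 m

Using the de Broglie relation λ = h/p:

λ = h/p
λ = (6.626 × 10^-34 J·s) / (2.51 × 10^-23 kg·m/s)
λ = 2.64 × 10^-11 m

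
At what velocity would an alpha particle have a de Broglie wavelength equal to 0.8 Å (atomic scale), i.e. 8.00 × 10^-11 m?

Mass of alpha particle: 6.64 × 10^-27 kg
1.25 × 10^3 m/s

From λ = h/(mv), solve for v:

v = h/(mλ)
v = (6.626 × 10^-34 J·s) / (6.64 × 10^-27 kg × 8.00 × 10^-11 m)
v = 1.25 × 10^3 m/s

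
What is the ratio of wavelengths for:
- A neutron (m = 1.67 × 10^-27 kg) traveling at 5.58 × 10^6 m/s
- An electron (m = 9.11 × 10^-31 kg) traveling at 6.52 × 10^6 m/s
λ₁/λ₂ = 6.37 × 10^-4

Using λ = h/(mv):

λ₁ = h/(m₁v₁) = 7.11 × 10^-14 m
λ₂ = h/(m₂v₂) = 1.12 × 10^-10 m

Ratio λ₁/λ₂ = (m₂v₂)/(m₁v₁)
         = (9.11 × 10^-31 kg × 6.52 × 10^6 m/s) / (1.67 × 10^-27 kg × 5.58 × 10^6 m/s)
         = 6.37 × 10^-4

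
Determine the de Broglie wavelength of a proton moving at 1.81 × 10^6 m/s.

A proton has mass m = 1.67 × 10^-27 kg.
2.19 × 10^-13 m

Using the de Broglie relation λ = h/(mv):

λ = h/(mv)
λ = (6.626 × 10^-34 J·s) / (1.67 × 10^-27 kg × 1.81 × 10^6 m/s)
λ = 2.19 × 10^-13 m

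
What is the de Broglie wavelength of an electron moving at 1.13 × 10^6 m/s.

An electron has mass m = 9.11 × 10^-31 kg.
6.44 × 10^-10 m

Using the de Broglie relation λ = h/(mv):

λ = h/(mv)
λ = (6.626 × 10^-34 J·s) / (9.11 × 10^-31 kg × 1.13 × 10^6 m/s)
λ = 6.44 × 10^-10 m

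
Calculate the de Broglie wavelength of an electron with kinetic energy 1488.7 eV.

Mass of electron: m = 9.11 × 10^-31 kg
3.18 × 10^-11 m

Using λ = h/√(2mKE):

First convert KE to Joules: KE = 1488.7 eV = 2.385 × 10^-16 J

λ = h/√(2mKE)
λ = (6.626 × 10^-34 J·s) / √(2 × 9.11 × 10^-31 kg × 2.385 × 10^-16 J)
λ = 3.18 × 10^-11 m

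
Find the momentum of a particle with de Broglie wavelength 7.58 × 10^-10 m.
8.74 × 10^-25 kg·m/s

From the de Broglie relation λ = h/p, we solve for p:

p = h/λ
p = (6.626 × 10^-34 J·s) / (7.58 × 10^-10 m)
p = 8.74 × 10^-25 kg·m/s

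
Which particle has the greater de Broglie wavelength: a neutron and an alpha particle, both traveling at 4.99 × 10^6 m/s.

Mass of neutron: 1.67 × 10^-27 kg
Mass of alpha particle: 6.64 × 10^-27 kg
The neutron has the longer wavelength.

Using λ = h/(mv), since both particles have the same velocity, the wavelength depends only on mass.

For neutron: λ₁ = h/(m₁v) = 7.95 × 10^-14 m
For alpha particle: λ₂ = h/(m₂v) = 2.00 × 10^-14 m

Since λ ∝ 1/m at constant velocity, the lighter particle has the longer wavelength.

The neutron has the longer de Broglie wavelength.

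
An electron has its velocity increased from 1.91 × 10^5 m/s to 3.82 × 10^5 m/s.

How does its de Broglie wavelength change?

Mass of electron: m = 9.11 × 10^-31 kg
The wavelength decreases by a factor of 2.

Using λ = h/(mv):

Initial wavelength: λ₁ = h/(mv₁) = 3.81 × 10^-9 m
Final wavelength: λ₂ = h/(mv₂) = 1.90 × 10^-9 m

Since λ ∝ 1/v, when velocity increases by a factor of 2, the wavelength decreases by a factor of 2.

λ₂/λ₁ = v₁/v₂ = 1/2

The wavelength decreases by a factor of 2.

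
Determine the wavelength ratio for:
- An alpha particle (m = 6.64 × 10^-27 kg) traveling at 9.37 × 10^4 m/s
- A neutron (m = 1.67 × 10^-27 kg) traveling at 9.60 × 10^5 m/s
λ₁/λ₂ = 2.58

Using λ = h/(mv):

λ₁ = h/(m₁v₁) = 1.06 × 10^-12 m
λ₂ = h/(m₂v₂) = 4.13 × 10^-13 m

Ratio λ₁/λ₂ = (m₂v₂)/(m₁v₁)
         = (1.67 × 10^-27 kg × 9.60 × 10^5 m/s) / (6.64 × 10^-27 kg × 9.37 × 10^4 m/s)
         = 2.58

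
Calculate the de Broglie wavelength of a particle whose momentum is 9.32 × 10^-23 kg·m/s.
7.11 × 10^-12 m

Using the de Broglie relation λ = h/p:

λ = h/p
λ = (6.626 × 10^-34 J·s) / (9.32 × 10^-23 kg·m/s)
λ = 7.11 × 10^-12 m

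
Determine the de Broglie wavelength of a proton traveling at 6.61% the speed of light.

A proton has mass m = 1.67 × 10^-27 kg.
2.00 × 10^-14 m

Using the de Broglie relation λ = h/(mv):

v = 6.61% × c = 1.982 × 10^7 m/s

λ = h/(mv)
λ = (6.626 × 10^-34 J·s) / (1.67 × 10^-27 kg × 1.982 × 10^7 m/s)
λ = 2.00 × 10^-14 m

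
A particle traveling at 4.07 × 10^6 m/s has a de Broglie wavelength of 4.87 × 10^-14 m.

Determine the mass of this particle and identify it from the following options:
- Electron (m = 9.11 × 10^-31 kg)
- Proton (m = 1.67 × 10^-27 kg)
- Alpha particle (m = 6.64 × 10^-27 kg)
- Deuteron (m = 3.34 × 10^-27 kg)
The particle is a deuteron.

From λ = h/(mv), solve for mass:

m = h/(λv)
m = (6.626 × 10^-34 J·s) / (4.87 × 10^-14 m × 4.07 × 10^6 m/s)
m = 3.34 × 10^-27 kg

Comparing with the listed masses, this is closest to a deuteron.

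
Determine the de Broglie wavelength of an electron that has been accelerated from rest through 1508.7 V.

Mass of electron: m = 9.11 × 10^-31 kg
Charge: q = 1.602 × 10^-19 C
3.16 × 10^-11 m

When a particle is accelerated through voltage V, it gains kinetic energy KE = qV.

The de Broglie wavelength is then λ = h/√(2mqV):

λ = h/√(2mqV)
λ = (6.626 × 10^-34 J·s) / √(2 × 9.11 × 10^-31 kg × 1.602 × 10^-19 C × 1508.7 V)
λ = 3.16 × 10^-11 m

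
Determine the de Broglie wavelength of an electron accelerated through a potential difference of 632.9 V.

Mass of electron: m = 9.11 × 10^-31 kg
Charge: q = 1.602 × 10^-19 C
4.88 × 10^-11 m

When a particle is accelerated through voltage V, it gains kinetic energy KE = qV.

The de Broglie wavelength is then λ = h/√(2mqV):

λ = h/√(2mqV)
λ = (6.626 × 10^-34 J·s) / √(2 × 9.11 × 10^-31 kg × 1.602 × 10^-19 C × 632.9 V)
λ = 4.88 × 10^-11 m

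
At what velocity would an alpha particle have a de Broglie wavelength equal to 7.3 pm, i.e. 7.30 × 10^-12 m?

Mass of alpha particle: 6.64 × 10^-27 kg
1.37 × 10^4 m/s

From λ = h/(mv), solve for v:

v = h/(mλ)
v = (6.626 × 10^-34 J·s) / (6.64 × 10^-27 kg × 7.30 × 10^-12 m)
v = 1.37 × 10^4 m/s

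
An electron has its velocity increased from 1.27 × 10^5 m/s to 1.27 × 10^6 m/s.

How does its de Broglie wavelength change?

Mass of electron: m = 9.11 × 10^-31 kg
The wavelength decreases by a factor of 10.

Using λ = h/(mv):

Initial wavelength: λ₁ = h/(mv₁) = 5.73 × 10^-9 m
Final wavelength: λ₂ = h/(mv₂) = 5.73 × 10^-10 m

Since λ ∝ 1/v, when velocity increases by a factor of 10, the wavelength decreases by a factor of 10.

λ₂/λ₁ = v₁/v₂ = 1/10

The wavelength decreases by a factor of 10.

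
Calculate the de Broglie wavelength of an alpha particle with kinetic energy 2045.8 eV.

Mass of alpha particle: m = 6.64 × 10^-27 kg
3.18 × 10^-13 m

Using λ = h/√(2mKE):

First convert KE to Joules: KE = 2045.8 eV = 3.278 × 10^-16 J

λ = h/√(2mKE)
λ = (6.626 × 10^-34 J·s) / √(2 × 6.64 × 10^-27 kg × 3.278 × 10^-16 J)
λ = 3.18 × 10^-13 m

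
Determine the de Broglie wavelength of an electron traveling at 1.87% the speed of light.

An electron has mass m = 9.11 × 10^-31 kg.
1.30 × 10^-10 m

Using the de Broglie relation λ = h/(mv):

v = 1.87% × c = 5.606 × 10^6 m/s

λ = h/(mv)
λ = (6.626 × 10^-34 J·s) / (9.11 × 10^-31 kg × 5.606 × 10^6 m/s)
λ = 1.30 × 10^-10 m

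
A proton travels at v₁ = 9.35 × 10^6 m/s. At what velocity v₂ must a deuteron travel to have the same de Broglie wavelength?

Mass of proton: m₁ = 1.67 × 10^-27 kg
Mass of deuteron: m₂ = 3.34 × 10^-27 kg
v₂ = 4.68 × 10^6 m/s

For equal de Broglie wavelengths: λ₁ = λ₂

h/(m₁v₁) = h/(m₂v₂)
m₁v₁ = m₂v₂
v₂ = v₁ · (m₁/m₂)

v₂ = 9.35 × 10^6 m/s × (1.67 × 10^-27 kg / 3.34 × 10^-27 kg)
v₂ = 4.68 × 10^6 m/s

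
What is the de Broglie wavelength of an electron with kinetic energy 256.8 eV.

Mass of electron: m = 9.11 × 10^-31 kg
7.65 × 10^-11 m

Using λ = h/√(2mKE):

First convert KE to Joules: KE = 256.8 eV = 4.114 × 10^-17 J

λ = h/√(2mKE)
λ = (6.626 × 10^-34 J·s) / √(2 × 9.11 × 10^-31 kg × 4.114 × 10^-17 J)
λ = 7.65 × 10^-11 m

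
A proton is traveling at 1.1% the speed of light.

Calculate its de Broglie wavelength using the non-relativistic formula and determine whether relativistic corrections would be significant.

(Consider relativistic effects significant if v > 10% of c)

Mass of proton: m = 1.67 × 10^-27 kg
No, relativistic corrections are not needed.

Using the non-relativistic de Broglie formula λ = h/(mv):

v = 1.1% × c = 3.298 × 10^6 m/s

λ = h/(mv)
λ = (6.626 × 10^-34 J·s) / (1.67 × 10^-27 kg × 3.298 × 10^6 m/s)
λ = 1.20 × 10^-13 m

Since v = 1.1% of c < 10% of c, relativistic corrections are NOT significant and this non-relativistic result is a good approximation.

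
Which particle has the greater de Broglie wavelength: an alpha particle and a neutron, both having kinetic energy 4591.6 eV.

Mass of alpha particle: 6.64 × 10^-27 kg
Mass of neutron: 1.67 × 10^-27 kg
The neutron has the longer wavelength.

Using λ = h/√(2mKE):

For alpha particle: λ₁ = h/√(2m₁KE) = 2.12 × 10^-13 m
For neutron: λ₂ = h/√(2m₂KE) = 4.23 × 10^-13 m

Since λ ∝ 1/√m at constant kinetic energy, the lighter particle has the longer wavelength.

The neutron has the longer de Broglie wavelength.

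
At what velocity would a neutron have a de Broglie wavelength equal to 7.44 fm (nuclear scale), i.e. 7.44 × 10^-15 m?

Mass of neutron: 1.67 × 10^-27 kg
5.33 × 10^7 m/s

From λ = h/(mv), solve for v:

v = h/(mλ)
v = (6.626 × 10^-34 J·s) / (1.67 × 10^-27 kg × 7.44 × 10^-15 m)
v = 5.33 × 10^7 m/s

Note: This velocity is 17.8% of the speed of light, so relativistic corrections would be needed for a more accurate calculation.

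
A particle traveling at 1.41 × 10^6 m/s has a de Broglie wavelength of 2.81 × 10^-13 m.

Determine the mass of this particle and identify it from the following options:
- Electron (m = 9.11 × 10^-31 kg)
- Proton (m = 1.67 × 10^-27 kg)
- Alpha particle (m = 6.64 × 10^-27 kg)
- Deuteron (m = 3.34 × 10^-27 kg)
The particle is a proton.

From λ = h/(mv), solve for mass:

m = h/(λv)
m = (6.626 × 10^-34 J·s) / (2.81 × 10^-13 m × 1.41 × 10^6 m/s)
m = 1.67 × 10^-27 kg

Comparing with the listed masses, this is closest to a proton.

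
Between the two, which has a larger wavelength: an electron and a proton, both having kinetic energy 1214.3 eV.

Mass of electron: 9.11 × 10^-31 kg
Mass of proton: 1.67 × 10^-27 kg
The electron has the longer wavelength.

Using λ = h/√(2mKE):

For electron: λ₁ = h/√(2m₁KE) = 3.52 × 10^-11 m
For proton: λ₂ = h/√(2m₂KE) = 8.22 × 10^-13 m

Since λ ∝ 1/√m at constant kinetic energy, the lighter particle has the longer wavelength.

The electron has the longer de Broglie wavelength.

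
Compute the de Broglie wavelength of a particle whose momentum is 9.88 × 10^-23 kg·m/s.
6.71 × 10^-12 m

Using the de Broglie relation λ = h/p:

λ = h/p
λ = (6.626 × 10^-34 J·s) / (9.88 × 10^-23 kg·m/s)
λ = 6.71 × 10^-12 m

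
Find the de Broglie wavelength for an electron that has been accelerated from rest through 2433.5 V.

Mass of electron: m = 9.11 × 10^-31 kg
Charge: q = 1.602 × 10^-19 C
2.49 × 10^-11 m

When a particle is accelerated through voltage V, it gains kinetic energy KE = qV.

The de Broglie wavelength is then λ = h/√(2mqV):

λ = h/√(2mqV)
λ = (6.626 × 10^-34 J·s) / √(2 × 9.11 × 10^-31 kg × 1.602 × 10^-19 C × 2433.5 V)
λ = 2.49 × 10^-11 m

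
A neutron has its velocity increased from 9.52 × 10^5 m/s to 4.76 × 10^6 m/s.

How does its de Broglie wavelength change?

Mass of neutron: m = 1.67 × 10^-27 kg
The wavelength decreases by a factor of 5.

Using λ = h/(mv):

Initial wavelength: λ₁ = h/(mv₁) = 4.17 × 10^-13 m
Final wavelength: λ₂ = h/(mv₂) = 8.34 × 10^-14 m

Since λ ∝ 1/v, when velocity increases by a factor of 5, the wavelength decreases by a factor of 5.

λ₂/λ₁ = v₁/v₂ = 1/5

The wavelength decreases by a factor of 5.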